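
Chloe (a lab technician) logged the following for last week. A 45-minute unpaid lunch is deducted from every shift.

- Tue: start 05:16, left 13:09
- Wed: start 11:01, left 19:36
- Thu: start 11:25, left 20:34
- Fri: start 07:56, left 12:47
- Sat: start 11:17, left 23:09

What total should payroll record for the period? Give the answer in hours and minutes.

Tue: 05:16–13:09 = 7 h 53 min; less 45 min break → 7 h 8 min
Wed: 11:01–19:36 = 8 h 35 min; less 45 min break → 7 h 50 min
Thu: 11:25–20:34 = 9 h 9 min; less 45 min break → 8 h 24 min
Fri: 07:56–12:47 = 4 h 51 min; less 45 min break → 4 h 6 min
Sat: 11:17–23:09 = 11 h 52 min; less 45 min break → 11 h 7 min
Total: 7 h 8 min + 7 h 50 min + 8 h 24 min + 4 h 6 min + 11 h 7 min = 38 h 35 min.

38 h 35 min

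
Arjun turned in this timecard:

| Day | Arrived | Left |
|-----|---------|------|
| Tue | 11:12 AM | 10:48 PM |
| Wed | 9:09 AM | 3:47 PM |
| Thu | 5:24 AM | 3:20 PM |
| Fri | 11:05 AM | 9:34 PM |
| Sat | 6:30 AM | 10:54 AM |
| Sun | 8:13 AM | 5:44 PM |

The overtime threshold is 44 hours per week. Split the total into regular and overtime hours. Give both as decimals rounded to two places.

Tue: 11:12 AM–10:48 PM = 11 h 36 min
Wed: 9:09 AM–3:47 PM = 6 h 38 min
Thu: 5:24 AM–3:20 PM = 9 h 56 min
Fri: 11:05 AM–9:34 PM = 10 h 29 min
Sat: 6:30 AM–10:54 AM = 4 h 24 min
Sun: 8:13 AM–5:44 PM = 9 h 31 min
Total worked: 52 h 34 min = 52.57 h.
Threshold 44 h → overtime 8 h 34 min, regular 44 h 0 min.

Regular 44.00 hours, overtime 8.57 hours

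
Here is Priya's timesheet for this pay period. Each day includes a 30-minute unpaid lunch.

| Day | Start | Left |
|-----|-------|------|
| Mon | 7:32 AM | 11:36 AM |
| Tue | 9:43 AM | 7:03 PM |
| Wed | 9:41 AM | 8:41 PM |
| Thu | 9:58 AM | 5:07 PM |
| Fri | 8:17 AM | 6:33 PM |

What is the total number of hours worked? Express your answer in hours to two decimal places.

Mon: 7:32 AM–11:36 AM = 4 h 4 min; less 30 min break → 3 h 34 min
Tue: 9:43 AM–7:03 PM = 9 h 20 min; less 30 min break → 8 h 50 min
Wed: 9:41 AM–8:41 PM = 11 h 0 min; less 30 min break → 10 h 30 min
Thu: 9:58 AM–5:07 PM = 7 h 9 min; less 30 min break → 6 h 39 min
Fri: 8:17 AM–6:33 PM = 10 h 16 min; less 30 min break → 9 h 46 min
Total: 3 h 34 min + 8 h 50 min + 10 h 30 min + 6 h 39 min + 9 h 46 min = 39 h 19 min.

39.32 hours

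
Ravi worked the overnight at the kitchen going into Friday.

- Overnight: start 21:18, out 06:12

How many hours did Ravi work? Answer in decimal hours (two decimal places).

Overnight: 21:18 → midnight = 2 h 42 min; midnight → 06:12 = 6 h 12 min; span 8 h 54 min

8.90 hours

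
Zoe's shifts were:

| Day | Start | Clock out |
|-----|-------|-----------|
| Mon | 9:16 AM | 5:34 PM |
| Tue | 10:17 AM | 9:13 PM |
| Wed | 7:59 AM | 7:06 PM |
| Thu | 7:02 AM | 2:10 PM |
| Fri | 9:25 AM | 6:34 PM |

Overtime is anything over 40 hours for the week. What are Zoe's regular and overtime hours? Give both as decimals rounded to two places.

Regular 40.00 hours, overtime 6.63 hours

Mon: 9:16 AM–5:34 PM = 8 h 18 min
Tue: 10:17 AM–9:13 PM = 10 h 56 min
Wed: 7:59 AM–7:06 PM = 11 h 7 min
Thu: 7:02 AM–2:10 PM = 7 h 8 min
Fri: 9:25 AM–6:34 PM = 9 h 9 min
Total worked: 46 h 38 min = 46.63 h.
Threshold 40 h → overtime 6 h 38 min, regular 40 h 0 min.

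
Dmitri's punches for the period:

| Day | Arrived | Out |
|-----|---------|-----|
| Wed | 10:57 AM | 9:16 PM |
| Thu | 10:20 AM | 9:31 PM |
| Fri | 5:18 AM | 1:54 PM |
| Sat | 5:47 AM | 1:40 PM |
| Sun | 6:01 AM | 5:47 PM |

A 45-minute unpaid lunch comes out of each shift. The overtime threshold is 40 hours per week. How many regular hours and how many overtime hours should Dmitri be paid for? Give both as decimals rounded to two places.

Regular 40.00 hours, overtime 6.00 hours

Wed: 10:57 AM–9:16 PM = 10 h 19 min; less 45 min break → 9 h 34 min
Thu: 10:20 AM–9:31 PM = 11 h 11 min; less 45 min break → 10 h 26 min
Fri: 5:18 AM–1:54 PM = 8 h 36 min; less 45 min break → 7 h 51 min
Sat: 5:47 AM–1:40 PM = 7 h 53 min; less 45 min break → 7 h 8 min
Sun: 6:01 AM–5:47 PM = 11 h 46 min; less 45 min break → 11 h 1 min
Total worked: 46 h 0 min = 46.00 h.
Threshold 40 h → overtime 6 h 0 min, regular 40 h 0 min.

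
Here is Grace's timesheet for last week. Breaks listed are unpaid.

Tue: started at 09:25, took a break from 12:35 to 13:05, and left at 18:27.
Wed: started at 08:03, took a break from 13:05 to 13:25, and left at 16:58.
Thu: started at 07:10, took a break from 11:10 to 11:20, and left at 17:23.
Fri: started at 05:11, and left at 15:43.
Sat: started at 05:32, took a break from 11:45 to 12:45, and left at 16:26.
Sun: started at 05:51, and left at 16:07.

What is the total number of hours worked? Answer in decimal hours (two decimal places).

Tue: 09:25–18:27 = 9 h 2 min; less 30 min break → 8 h 32 min
Wed: 08:03–16:58 = 8 h 55 min; less 20 min break → 8 h 35 min
Thu: 07:10–17:23 = 10 h 13 min; less 10 min break → 10 h 3 min
Fri: 05:11–15:43 = 10 h 32 min
Sat: 05:32–16:26 = 10 h 54 min; less 60 min break → 9 h 54 min
Sun: 05:51–16:07 = 10 h 16 min
Total: 8 h 32 min + 8 h 35 min + 10 h 3 min + 10 h 32 min + 9 h 54 min + 10 h 16 min = 57 h 52 min.

57.87 hours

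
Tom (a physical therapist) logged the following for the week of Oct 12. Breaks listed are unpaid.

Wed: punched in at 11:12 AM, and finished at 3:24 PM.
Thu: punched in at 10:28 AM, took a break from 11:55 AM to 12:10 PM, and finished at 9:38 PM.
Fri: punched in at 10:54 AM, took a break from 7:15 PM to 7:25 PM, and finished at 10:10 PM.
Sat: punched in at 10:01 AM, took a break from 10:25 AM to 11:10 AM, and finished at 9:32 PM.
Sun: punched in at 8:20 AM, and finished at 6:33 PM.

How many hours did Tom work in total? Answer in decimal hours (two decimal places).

Wed: 11:12 AM–3:24 PM = 4 h 12 min
Thu: 10:28 AM–9:38 PM = 11 h 10 min; less 15 min break → 10 h 55 min
Fri: 10:54 AM–10:10 PM = 11 h 16 min; less 10 min break → 11 h 6 min
Sat: 10:01 AM–9:32 PM = 11 h 31 min; less 45 min break → 10 h 46 min
Sun: 8:20 AM–6:33 PM = 10 h 13 min
Total: 4 h 12 min + 10 h 55 min + 11 h 6 min + 10 h 46 min + 10 h 13 min = 47 h 12 min.

47.20 hours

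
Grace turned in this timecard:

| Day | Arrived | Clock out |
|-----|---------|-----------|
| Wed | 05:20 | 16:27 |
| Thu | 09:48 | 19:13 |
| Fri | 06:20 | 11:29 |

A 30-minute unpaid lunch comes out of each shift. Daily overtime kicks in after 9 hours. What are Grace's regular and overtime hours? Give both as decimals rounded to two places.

Regular 22.57 hours, overtime 1.62 hours

Wed: 05:20–16:27 = 11 h 7 min; less 30 min break → 10 h 37 min
Thu: 09:48–19:13 = 9 h 25 min; less 30 min break → 8 h 55 min
Fri: 06:20–11:29 = 5 h 9 min; less 30 min break → 4 h 39 min
Wed reg 9 h 0 min / OT 1 h 37 min; Thu reg 8 h 55 min / OT 0 h 0 min; Fri reg 4 h 39 min / OT 0 h 0 min.
Totals: regular 22 h 34 min, overtime 1 h 37 min.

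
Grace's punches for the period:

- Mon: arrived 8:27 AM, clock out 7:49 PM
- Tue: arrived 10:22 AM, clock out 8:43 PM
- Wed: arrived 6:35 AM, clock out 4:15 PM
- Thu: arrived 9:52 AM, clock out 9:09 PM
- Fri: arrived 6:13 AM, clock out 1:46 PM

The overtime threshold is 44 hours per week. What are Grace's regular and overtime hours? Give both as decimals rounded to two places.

Mon: 8:27 AM–7:49 PM = 11 h 22 min
Tue: 10:22 AM–8:43 PM = 10 h 21 min
Wed: 6:35 AM–4:15 PM = 9 h 40 min
Thu: 9:52 AM–9:09 PM = 11 h 17 min
Fri: 6:13 AM–1:46 PM = 7 h 33 min
Total worked: 50 h 13 min = 50.22 h.
Threshold 44 h → overtime 6 h 13 min, regular 44 h 0 min.

Regular 44.00 hours, overtime 6.22 hours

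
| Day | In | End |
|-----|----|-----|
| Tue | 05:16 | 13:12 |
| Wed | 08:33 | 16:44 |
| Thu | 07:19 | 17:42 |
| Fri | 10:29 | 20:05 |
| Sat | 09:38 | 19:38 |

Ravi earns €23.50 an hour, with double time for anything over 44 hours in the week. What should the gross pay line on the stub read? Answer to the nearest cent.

Tue: 05:16–13:12 = 7 h 56 min
Wed: 08:33–16:44 = 8 h 11 min
Thu: 07:19–17:42 = 10 h 23 min
Fri: 10:29–20:05 = 9 h 36 min
Sat: 09:38–19:38 = 10 h 0 min
Total worked: 46 h 6 min = 2766 min.
Regular 44 h 0 min = 2640 min at €23.50/h; overtime 2 h 6 min = 126 min at €47.00/h.
Pay = (2640 × €23.50 + 126 × €47.00) ÷ 60 = €1132.70.

€1132.70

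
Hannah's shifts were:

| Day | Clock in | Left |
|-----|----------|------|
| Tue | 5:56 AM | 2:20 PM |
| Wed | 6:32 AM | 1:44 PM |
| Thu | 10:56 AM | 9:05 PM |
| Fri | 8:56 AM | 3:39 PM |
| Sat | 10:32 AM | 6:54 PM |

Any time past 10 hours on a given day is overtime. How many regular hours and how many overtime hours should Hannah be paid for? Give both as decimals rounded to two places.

Regular 40.68 hours, overtime 0.15 hours

Tue: 5:56 AM–2:20 PM = 8 h 24 min
Wed: 6:32 AM–1:44 PM = 7 h 12 min
Thu: 10:56 AM–9:05 PM = 10 h 9 min
Fri: 8:56 AM–3:39 PM = 6 h 43 min
Sat: 10:32 AM–6:54 PM = 8 h 22 min
Tue reg 8 h 24 min / OT 0 h 0 min; Wed reg 7 h 12 min / OT 0 h 0 min; Thu reg 10 h 0 min / OT 0 h 9 min; Fri reg 6 h 43 min / OT 0 h 0 min; Sat reg 8 h 22 min / OT 0 h 0 min.
Totals: regular 40 h 41 min, overtime 0 h 9 min.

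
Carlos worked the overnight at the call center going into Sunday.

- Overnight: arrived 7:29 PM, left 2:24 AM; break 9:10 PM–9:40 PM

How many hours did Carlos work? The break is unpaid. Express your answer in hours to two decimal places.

6.42 hours

Overnight: 7:29 PM → midnight = 4 h 31 min; midnight → 2:24 AM = 2 h 24 min; span 6 h 55 min; less 30 min break → 6 h 25 min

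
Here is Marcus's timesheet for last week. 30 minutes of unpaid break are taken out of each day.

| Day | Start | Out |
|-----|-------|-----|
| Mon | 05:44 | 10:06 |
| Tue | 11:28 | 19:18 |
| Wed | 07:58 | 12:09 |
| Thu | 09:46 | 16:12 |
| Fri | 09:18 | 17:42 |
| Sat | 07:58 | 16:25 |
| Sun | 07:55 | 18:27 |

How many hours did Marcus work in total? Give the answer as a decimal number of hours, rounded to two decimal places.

Mon: 05:44–10:06 = 4 h 22 min; less 30 min break → 3 h 52 min
Tue: 11:28–19:18 = 7 h 50 min; less 30 min break → 7 h 20 min
Wed: 07:58–12:09 = 4 h 11 min; less 30 min break → 3 h 41 min
Thu: 09:46–16:12 = 6 h 26 min; less 30 min break → 5 h 56 min
Fri: 09:18–17:42 = 8 h 24 min; less 30 min break → 7 h 54 min
Sat: 07:58–16:25 = 8 h 27 min; less 30 min break → 7 h 57 min
Sun: 07:55–18:27 = 10 h 32 min; less 30 min break → 10 h 2 min
Total: 3 h 52 min + 7 h 20 min + 3 h 41 min + 5 h 56 min + 7 h 54 min + 7 h 57 min + 10 h 2 min = 46 h 42 min.

46.70 hours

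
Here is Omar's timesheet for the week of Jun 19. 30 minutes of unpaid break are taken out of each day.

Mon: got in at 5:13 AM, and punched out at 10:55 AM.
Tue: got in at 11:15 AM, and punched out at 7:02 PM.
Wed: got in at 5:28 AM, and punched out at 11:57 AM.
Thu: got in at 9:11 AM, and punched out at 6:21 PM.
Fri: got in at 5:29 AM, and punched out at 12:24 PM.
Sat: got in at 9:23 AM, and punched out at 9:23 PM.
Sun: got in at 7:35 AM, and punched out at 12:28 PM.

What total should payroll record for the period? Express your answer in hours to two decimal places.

Mon: 5:13 AM–10:55 AM = 5 h 42 min; less 30 min break → 5 h 12 min
Tue: 11:15 AM–7:02 PM = 7 h 47 min; less 30 min break → 7 h 17 min
Wed: 5:28 AM–11:57 AM = 6 h 29 min; less 30 min break → 5 h 59 min
Thu: 9:11 AM–6:21 PM = 9 h 10 min; less 30 min break → 8 h 40 min
Fri: 5:29 AM–12:24 PM = 6 h 55 min; less 30 min break → 6 h 25 min
Sat: 9:23 AM–9:23 PM = 12 h 0 min; less 30 min break → 11 h 30 min
Sun: 7:35 AM–12:28 PM = 4 h 53 min; less 30 min break → 4 h 23 min
Total: 5 h 12 min + 7 h 17 min + 5 h 59 min + 8 h 40 min + 6 h 25 min + 11 h 30 min + 4 h 23 min = 49 h 26 min.

49.43 hours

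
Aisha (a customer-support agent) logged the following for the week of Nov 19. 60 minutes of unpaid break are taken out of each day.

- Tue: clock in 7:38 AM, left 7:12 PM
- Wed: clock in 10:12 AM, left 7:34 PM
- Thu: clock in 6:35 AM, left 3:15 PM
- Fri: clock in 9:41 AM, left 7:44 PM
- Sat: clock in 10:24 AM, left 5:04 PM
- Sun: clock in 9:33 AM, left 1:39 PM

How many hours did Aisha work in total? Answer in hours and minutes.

Tue: 7:38 AM–7:12 PM = 11 h 34 min; less 60 min break → 10 h 34 min
Wed: 10:12 AM–7:34 PM = 9 h 22 min; less 60 min break → 8 h 22 min
Thu: 6:35 AM–3:15 PM = 8 h 40 min; less 60 min break → 7 h 40 min
Fri: 9:41 AM–7:44 PM = 10 h 3 min; less 60 min break → 9 h 3 min
Sat: 10:24 AM–5:04 PM = 6 h 40 min; less 60 min break → 5 h 40 min
Sun: 9:33 AM–1:39 PM = 4 h 6 min; less 60 min break → 3 h 6 min
Total: 10 h 34 min + 8 h 22 min + 7 h 40 min + 9 h 3 min + 5 h 40 min + 3 h 6 min = 44 h 25 min.

44 h 25 min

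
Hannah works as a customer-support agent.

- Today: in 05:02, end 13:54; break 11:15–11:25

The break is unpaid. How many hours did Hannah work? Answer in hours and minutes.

8 h 42 min

Today: 05:02–13:54 = 8 h 52 min; less 10 min break → 8 h 42 min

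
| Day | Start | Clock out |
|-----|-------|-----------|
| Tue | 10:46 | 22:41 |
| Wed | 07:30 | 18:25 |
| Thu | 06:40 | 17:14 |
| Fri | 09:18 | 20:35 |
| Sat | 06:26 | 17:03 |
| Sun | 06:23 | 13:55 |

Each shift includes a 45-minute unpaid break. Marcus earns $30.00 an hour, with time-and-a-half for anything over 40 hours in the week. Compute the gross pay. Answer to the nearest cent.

$2025.00

Tue: 10:46–22:41 = 11 h 55 min; less 45 min break → 11 h 10 min
Wed: 07:30–18:25 = 10 h 55 min; less 45 min break → 10 h 10 min
Thu: 06:40–17:14 = 10 h 34 min; less 45 min break → 9 h 49 min
Fri: 09:18–20:35 = 11 h 17 min; less 45 min break → 10 h 32 min
Sat: 06:26–17:03 = 10 h 37 min; less 45 min break → 9 h 52 min
Sun: 06:23–13:55 = 7 h 32 min; less 45 min break → 6 h 47 min
Total worked: 58 h 20 min = 3500 min.
Regular 40 h 0 min = 2400 min at $30.00/h; overtime 18 h 20 min = 1100 min at $45.00/h.
Pay = (2400 × $30.00 + 1100 × $45.00) ÷ 60 = $2025.00.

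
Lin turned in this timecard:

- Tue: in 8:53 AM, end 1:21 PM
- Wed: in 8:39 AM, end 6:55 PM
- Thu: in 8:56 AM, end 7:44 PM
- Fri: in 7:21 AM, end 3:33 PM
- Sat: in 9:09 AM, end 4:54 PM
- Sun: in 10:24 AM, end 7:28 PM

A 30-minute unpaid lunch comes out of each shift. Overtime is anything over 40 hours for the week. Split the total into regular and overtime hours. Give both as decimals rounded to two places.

Tue: 8:53 AM–1:21 PM = 4 h 28 min; less 30 min break → 3 h 58 min
Wed: 8:39 AM–6:55 PM = 10 h 16 min; less 30 min break → 9 h 46 min
Thu: 8:56 AM–7:44 PM = 10 h 48 min; less 30 min break → 10 h 18 min
Fri: 7:21 AM–3:33 PM = 8 h 12 min; less 30 min break → 7 h 42 min
Sat: 9:09 AM–4:54 PM = 7 h 45 min; less 30 min break → 7 h 15 min
Sun: 10:24 AM–7:28 PM = 9 h 4 min; less 30 min break → 8 h 34 min
Total worked: 47 h 33 min = 47.55 h.
Threshold 40 h → overtime 7 h 33 min, regular 40 h 0 min.

Regular 40.00 hours, overtime 7.55 hours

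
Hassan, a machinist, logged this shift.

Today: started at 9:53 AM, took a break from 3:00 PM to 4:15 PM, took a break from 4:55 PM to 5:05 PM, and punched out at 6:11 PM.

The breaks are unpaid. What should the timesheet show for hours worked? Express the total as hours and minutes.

Today: 9:53 AM–6:11 PM = 8 h 18 min; less 85 min break → 6 h 53 min

6 h 53 min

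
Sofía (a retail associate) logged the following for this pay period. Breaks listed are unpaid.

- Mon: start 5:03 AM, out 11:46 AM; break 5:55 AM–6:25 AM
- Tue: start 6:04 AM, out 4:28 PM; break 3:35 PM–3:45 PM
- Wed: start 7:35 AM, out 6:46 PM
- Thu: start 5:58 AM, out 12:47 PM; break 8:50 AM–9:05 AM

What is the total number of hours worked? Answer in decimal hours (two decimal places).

34.20 hours

Mon: 5:03 AM–11:46 AM = 6 h 43 min; less 30 min break → 6 h 13 min
Tue: 6:04 AM–4:28 PM = 10 h 24 min; less 10 min break → 10 h 14 min
Wed: 7:35 AM–6:46 PM = 11 h 11 min
Thu: 5:58 AM–12:47 PM = 6 h 49 min; less 15 min break → 6 h 34 min
Total: 6 h 13 min + 10 h 14 min + 11 h 11 min + 6 h 34 min = 34 h 12 min.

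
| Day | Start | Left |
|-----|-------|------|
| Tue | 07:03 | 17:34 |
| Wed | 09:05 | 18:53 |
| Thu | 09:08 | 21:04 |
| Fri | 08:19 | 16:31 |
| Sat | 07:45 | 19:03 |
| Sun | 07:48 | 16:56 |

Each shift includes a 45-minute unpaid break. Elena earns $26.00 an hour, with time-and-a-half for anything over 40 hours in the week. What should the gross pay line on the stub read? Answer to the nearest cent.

$1678.95

Tue: 07:03–17:34 = 10 h 31 min; less 45 min break → 9 h 46 min
Wed: 09:05–18:53 = 9 h 48 min; less 45 min break → 9 h 3 min
Thu: 09:08–21:04 = 11 h 56 min; less 45 min break → 11 h 11 min
Fri: 08:19–16:31 = 8 h 12 min; less 45 min break → 7 h 27 min
Sat: 07:45–19:03 = 11 h 18 min; less 45 min break → 10 h 33 min
Sun: 07:48–16:56 = 9 h 8 min; less 45 min break → 8 h 23 min
Total worked: 56 h 23 min = 3383 min.
Regular 40 h 0 min = 2400 min at $26.00/h; overtime 16 h 23 min = 983 min at $39.00/h.
Pay = (2400 × $26.00 + 983 × $39.00) ÷ 60 = $1678.95.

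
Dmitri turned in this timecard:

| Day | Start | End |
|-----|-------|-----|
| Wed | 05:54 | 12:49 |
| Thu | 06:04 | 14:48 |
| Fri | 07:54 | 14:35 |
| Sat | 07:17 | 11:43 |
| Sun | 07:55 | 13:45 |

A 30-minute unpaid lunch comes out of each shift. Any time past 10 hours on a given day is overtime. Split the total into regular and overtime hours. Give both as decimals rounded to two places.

Wed: 05:54–12:49 = 6 h 55 min; less 30 min break → 6 h 25 min
Thu: 06:04–14:48 = 8 h 44 min; less 30 min break → 8 h 14 min
Fri: 07:54–14:35 = 6 h 41 min; less 30 min break → 6 h 11 min
Sat: 07:17–11:43 = 4 h 26 min; less 30 min break → 3 h 56 min
Sun: 07:55–13:45 = 5 h 50 min; less 30 min break → 5 h 20 min
Wed reg 6 h 25 min / OT 0 h 0 min; Thu reg 8 h 14 min / OT 0 h 0 min; Fri reg 6 h 11 min / OT 0 h 0 min; Sat reg 3 h 56 min / OT 0 h 0 min; Sun reg 5 h 20 min / OT 0 h 0 min.
Totals: regular 30 h 6 min, overtime 0 h 0 min.

Regular 30.10 hours, overtime 0.00 hours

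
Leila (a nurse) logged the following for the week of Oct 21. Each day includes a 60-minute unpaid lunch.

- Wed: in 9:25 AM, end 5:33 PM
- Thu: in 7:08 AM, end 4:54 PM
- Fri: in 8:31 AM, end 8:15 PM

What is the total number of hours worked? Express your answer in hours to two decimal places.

26.63 hours

Wed: 9:25 AM–5:33 PM = 8 h 8 min; less 60 min break → 7 h 8 min
Thu: 7:08 AM–4:54 PM = 9 h 46 min; less 60 min break → 8 h 46 min
Fri: 8:31 AM–8:15 PM = 11 h 44 min; less 60 min break → 10 h 44 min
Total: 7 h 8 min + 8 h 46 min + 10 h 44 min = 26 h 38 min.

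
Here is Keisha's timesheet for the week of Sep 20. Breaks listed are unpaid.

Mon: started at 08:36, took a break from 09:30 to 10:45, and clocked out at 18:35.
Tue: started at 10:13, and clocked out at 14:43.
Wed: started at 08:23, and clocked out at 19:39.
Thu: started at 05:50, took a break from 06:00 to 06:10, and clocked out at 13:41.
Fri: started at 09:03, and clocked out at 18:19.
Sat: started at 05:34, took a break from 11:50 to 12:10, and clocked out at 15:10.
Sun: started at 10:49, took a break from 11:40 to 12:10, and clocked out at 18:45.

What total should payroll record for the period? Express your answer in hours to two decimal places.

58.15 hours

Mon: 08:36–18:35 = 9 h 59 min; less 75 min break → 8 h 44 min
Tue: 10:13–14:43 = 4 h 30 min
Wed: 08:23–19:39 = 11 h 16 min
Thu: 05:50–13:41 = 7 h 51 min; less 10 min break → 7 h 41 min
Fri: 09:03–18:19 = 9 h 16 min
Sat: 05:34–15:10 = 9 h 36 min; less 20 min break → 9 h 16 min
Sun: 10:49–18:45 = 7 h 56 min; less 30 min break → 7 h 26 min
Total: 8 h 44 min + 4 h 30 min + 11 h 16 min + 7 h 41 min + 9 h 16 min + 9 h 16 min + 7 h 26 min = 58 h 9 min.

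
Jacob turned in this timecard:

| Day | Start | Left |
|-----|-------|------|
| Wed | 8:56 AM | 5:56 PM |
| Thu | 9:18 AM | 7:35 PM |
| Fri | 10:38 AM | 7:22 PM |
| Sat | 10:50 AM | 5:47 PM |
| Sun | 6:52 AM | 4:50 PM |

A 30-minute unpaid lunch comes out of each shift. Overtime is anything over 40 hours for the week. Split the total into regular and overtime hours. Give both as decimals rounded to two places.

Regular 40.00 hours, overtime 2.43 hours

Wed: 8:56 AM–5:56 PM = 9 h 0 min; less 30 min break → 8 h 30 min
Thu: 9:18 AM–7:35 PM = 10 h 17 min; less 30 min break → 9 h 47 min
Fri: 10:38 AM–7:22 PM = 8 h 44 min; less 30 min break → 8 h 14 min
Sat: 10:50 AM–5:47 PM = 6 h 57 min; less 30 min break → 6 h 27 min
Sun: 6:52 AM–4:50 PM = 9 h 58 min; less 30 min break → 9 h 28 min
Total worked: 42 h 26 min = 42.43 h.
Threshold 40 h → overtime 2 h 26 min, regular 40 h 0 min.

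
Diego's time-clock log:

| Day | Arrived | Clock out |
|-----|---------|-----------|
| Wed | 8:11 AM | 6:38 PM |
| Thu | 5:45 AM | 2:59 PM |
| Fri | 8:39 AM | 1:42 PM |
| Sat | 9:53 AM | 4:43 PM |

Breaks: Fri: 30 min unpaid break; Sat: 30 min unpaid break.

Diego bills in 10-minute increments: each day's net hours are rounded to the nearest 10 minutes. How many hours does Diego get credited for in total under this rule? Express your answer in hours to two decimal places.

Wed: 8:11 AM–6:38 PM = 10 h 27 min → rounds to 10 h 30 min
Thu: 5:45 AM–2:59 PM = 9 h 14 min → rounds to 9 h 10 min
Fri: 8:39 AM–1:42 PM = 5 h 3 min − 30 min = 4 h 33 min → rounds to 4 h 30 min
Sat: 9:53 AM–4:43 PM = 6 h 50 min − 30 min = 6 h 20 min → rounds to 6 h 20 min
Total credited: 30 h 30 min.

30.50 hours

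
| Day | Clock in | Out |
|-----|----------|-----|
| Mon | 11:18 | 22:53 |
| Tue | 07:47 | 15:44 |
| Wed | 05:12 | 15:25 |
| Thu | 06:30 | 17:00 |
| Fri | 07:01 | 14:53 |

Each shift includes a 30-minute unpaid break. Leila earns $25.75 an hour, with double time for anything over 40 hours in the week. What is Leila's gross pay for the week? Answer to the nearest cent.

Mon: 11:18–22:53 = 11 h 35 min; less 30 min break → 11 h 5 min
Tue: 07:47–15:44 = 7 h 57 min; less 30 min break → 7 h 27 min
Wed: 05:12–15:25 = 10 h 13 min; less 30 min break → 9 h 43 min
Thu: 06:30–17:00 = 10 h 30 min; less 30 min break → 10 h 0 min
Fri: 07:01–14:53 = 7 h 52 min; less 30 min break → 7 h 22 min
Total worked: 45 h 37 min = 2737 min.
Regular 40 h 0 min = 2400 min at $25.75/h; overtime 5 h 37 min = 337 min at $51.50/h.
Pay = (2400 × $25.75 + 337 × $51.50) ÷ 60 = $1319.26.

$1319.26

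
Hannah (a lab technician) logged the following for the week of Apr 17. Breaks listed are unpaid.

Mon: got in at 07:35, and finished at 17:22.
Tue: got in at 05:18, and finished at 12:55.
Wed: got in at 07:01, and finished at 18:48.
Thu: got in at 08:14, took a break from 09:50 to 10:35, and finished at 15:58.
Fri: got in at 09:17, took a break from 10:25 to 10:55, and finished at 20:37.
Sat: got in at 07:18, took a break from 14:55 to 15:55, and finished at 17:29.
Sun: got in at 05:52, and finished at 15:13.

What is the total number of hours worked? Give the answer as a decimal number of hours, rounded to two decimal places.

65.53 hours

Mon: 07:35–17:22 = 9 h 47 min
Tue: 05:18–12:55 = 7 h 37 min
Wed: 07:01–18:48 = 11 h 47 min
Thu: 08:14–15:58 = 7 h 44 min; less 45 min break → 6 h 59 min
Fri: 09:17–20:37 = 11 h 20 min; less 30 min break → 10 h 50 min
Sat: 07:18–17:29 = 10 h 11 min; less 60 min break → 9 h 11 min
Sun: 05:52–15:13 = 9 h 21 min
Total: 9 h 47 min + 7 h 37 min + 11 h 47 min + 6 h 59 min + 10 h 50 min + 9 h 11 min + 9 h 21 min = 65 h 32 min.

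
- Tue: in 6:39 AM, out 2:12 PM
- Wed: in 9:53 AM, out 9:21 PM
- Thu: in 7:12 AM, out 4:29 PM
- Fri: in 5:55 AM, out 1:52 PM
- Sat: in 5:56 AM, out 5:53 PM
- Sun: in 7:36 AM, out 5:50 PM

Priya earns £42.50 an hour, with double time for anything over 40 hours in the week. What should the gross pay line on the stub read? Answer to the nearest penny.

£3266.83

Tue: 6:39 AM–2:12 PM = 7 h 33 min
Wed: 9:53 AM–9:21 PM = 11 h 28 min
Thu: 7:12 AM–4:29 PM = 9 h 17 min
Fri: 5:55 AM–1:52 PM = 7 h 57 min
Sat: 5:56 AM–5:53 PM = 11 h 57 min
Sun: 7:36 AM–5:50 PM = 10 h 14 min
Total worked: 58 h 26 min = 3506 min.
Regular 40 h 0 min = 2400 min at £42.50/h; overtime 18 h 26 min = 1106 min at £85.00/h.
Pay = (2400 × £42.50 + 1106 × £85.00) ÷ 60 = £3266.83.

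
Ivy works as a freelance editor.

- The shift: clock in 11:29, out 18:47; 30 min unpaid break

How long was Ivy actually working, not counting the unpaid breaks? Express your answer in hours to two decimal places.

6.80 hours

The shift: 11:29–18:47 = 7 h 18 min; less 30 min break → 6 h 48 min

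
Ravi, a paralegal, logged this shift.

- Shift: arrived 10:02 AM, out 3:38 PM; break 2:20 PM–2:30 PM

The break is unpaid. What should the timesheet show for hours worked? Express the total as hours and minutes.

Shift: 10:02 AM–3:38 PM = 5 h 36 min; less 10 min break → 5 h 26 min

5 h 26 min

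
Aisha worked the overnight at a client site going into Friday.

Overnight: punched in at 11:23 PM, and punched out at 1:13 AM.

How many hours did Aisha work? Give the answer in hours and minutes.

Overnight: 11:23 PM → midnight = 0 h 37 min; midnight → 1:13 AM = 1 h 13 min; span 1 h 50 min

1 h 50 min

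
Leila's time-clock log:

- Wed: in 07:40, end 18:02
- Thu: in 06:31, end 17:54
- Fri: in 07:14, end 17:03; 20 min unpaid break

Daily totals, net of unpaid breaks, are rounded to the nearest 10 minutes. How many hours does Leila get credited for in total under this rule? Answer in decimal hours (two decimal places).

Wed: 07:40–18:02 = 10 h 22 min → rounds to 10 h 20 min
Thu: 06:31–17:54 = 11 h 23 min → rounds to 11 h 20 min
Fri: 07:14–17:03 = 9 h 49 min − 20 min = 9 h 29 min → rounds to 9 h 30 min
Total credited: 31 h 10 min.

31.17 hours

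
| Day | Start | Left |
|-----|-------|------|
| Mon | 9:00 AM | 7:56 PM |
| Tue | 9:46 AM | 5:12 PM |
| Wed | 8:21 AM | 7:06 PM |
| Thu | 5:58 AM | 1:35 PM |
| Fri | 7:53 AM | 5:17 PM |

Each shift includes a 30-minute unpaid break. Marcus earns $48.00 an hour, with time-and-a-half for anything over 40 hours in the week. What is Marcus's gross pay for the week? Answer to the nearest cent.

Mon: 9:00 AM–7:56 PM = 10 h 56 min; less 30 min break → 10 h 26 min
Tue: 9:46 AM–5:12 PM = 7 h 26 min; less 30 min break → 6 h 56 min
Wed: 8:21 AM–7:06 PM = 10 h 45 min; less 30 min break → 10 h 15 min
Thu: 5:58 AM–1:35 PM = 7 h 37 min; less 30 min break → 7 h 7 min
Fri: 7:53 AM–5:17 PM = 9 h 24 min; less 30 min break → 8 h 54 min
Total worked: 43 h 38 min = 2618 min.
Regular 40 h 0 min = 2400 min at $48.00/h; overtime 3 h 38 min = 218 min at $72.00/h.
Pay = (2400 × $48.00 + 218 × $72.00) ÷ 60 = $2181.60.

$2181.60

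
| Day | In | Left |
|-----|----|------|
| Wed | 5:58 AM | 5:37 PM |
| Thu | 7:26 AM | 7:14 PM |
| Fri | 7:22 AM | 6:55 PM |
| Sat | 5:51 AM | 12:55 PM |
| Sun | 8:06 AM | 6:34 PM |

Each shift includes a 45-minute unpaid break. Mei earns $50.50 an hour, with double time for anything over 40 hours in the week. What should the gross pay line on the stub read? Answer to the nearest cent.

Wed: 5:58 AM–5:37 PM = 11 h 39 min; less 45 min break → 10 h 54 min
Thu: 7:26 AM–7:14 PM = 11 h 48 min; less 45 min break → 11 h 3 min
Fri: 7:22 AM–6:55 PM = 11 h 33 min; less 45 min break → 10 h 48 min
Sat: 5:51 AM–12:55 PM = 7 h 4 min; less 45 min break → 6 h 19 min
Sun: 8:06 AM–6:34 PM = 10 h 28 min; less 45 min break → 9 h 43 min
Total worked: 48 h 47 min = 2927 min.
Regular 40 h 0 min = 2400 min at $50.50/h; overtime 8 h 47 min = 527 min at $101.00/h.
Pay = (2400 × $50.50 + 527 × $101.00) ÷ 60 = $2907.12.

$2907.12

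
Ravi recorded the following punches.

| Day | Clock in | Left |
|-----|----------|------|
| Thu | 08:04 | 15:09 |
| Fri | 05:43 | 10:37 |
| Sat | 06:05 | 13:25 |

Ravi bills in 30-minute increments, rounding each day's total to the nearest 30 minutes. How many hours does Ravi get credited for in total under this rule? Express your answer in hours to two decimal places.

Thu: 08:04–15:09 = 7 h 5 min → rounds to 7 h 0 min
Fri: 05:43–10:37 = 4 h 54 min → rounds to 5 h 0 min
Sat: 06:05–13:25 = 7 h 20 min → rounds to 7 h 30 min
Total credited: 19 h 30 min.

19.50 hours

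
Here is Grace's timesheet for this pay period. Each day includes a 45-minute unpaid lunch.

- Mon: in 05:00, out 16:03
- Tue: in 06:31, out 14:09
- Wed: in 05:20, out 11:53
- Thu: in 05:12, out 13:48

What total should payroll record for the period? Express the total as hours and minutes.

Mon: 05:00–16:03 = 11 h 3 min; less 45 min break → 10 h 18 min
Tue: 06:31–14:09 = 7 h 38 min; less 45 min break → 6 h 53 min
Wed: 05:20–11:53 = 6 h 33 min; less 45 min break → 5 h 48 min
Thu: 05:12–13:48 = 8 h 36 min; less 45 min break → 7 h 51 min
Total: 10 h 18 min + 6 h 53 min + 5 h 48 min + 7 h 51 min = 30 h 50 min.

30 h 50 min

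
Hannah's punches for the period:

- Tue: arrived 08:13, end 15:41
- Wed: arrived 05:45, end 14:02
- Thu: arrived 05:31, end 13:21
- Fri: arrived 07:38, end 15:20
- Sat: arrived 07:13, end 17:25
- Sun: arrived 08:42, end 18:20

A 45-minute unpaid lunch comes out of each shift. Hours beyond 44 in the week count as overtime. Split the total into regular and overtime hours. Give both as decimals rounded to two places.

Tue: 08:13–15:41 = 7 h 28 min; less 45 min break → 6 h 43 min
Wed: 05:45–14:02 = 8 h 17 min; less 45 min break → 7 h 32 min
Thu: 05:31–13:21 = 7 h 50 min; less 45 min break → 7 h 5 min
Fri: 07:38–15:20 = 7 h 42 min; less 45 min break → 6 h 57 min
Sat: 07:13–17:25 = 10 h 12 min; less 45 min break → 9 h 27 min
Sun: 08:42–18:20 = 9 h 38 min; less 45 min break → 8 h 53 min
Total worked: 46 h 37 min = 46.62 h.
Threshold 44 h → overtime 2 h 37 min, regular 44 h 0 min.

Regular 44.00 hours, overtime 2.62 hours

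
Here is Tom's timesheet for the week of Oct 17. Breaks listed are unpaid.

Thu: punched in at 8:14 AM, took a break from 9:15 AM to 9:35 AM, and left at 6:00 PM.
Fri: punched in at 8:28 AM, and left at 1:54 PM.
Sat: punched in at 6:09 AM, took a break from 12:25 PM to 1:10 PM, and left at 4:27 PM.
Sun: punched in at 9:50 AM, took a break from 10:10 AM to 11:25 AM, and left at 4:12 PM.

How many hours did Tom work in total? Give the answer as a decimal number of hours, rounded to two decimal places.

Thu: 8:14 AM–6:00 PM = 9 h 46 min; less 20 min break → 9 h 26 min
Fri: 8:28 AM–1:54 PM = 5 h 26 min
Sat: 6:09 AM–4:27 PM = 10 h 18 min; less 45 min break → 9 h 33 min
Sun: 9:50 AM–4:12 PM = 6 h 22 min; less 75 min break → 5 h 7 min
Total: 9 h 26 min + 5 h 26 min + 9 h 33 min + 5 h 7 min = 29 h 32 min.

29.53 hours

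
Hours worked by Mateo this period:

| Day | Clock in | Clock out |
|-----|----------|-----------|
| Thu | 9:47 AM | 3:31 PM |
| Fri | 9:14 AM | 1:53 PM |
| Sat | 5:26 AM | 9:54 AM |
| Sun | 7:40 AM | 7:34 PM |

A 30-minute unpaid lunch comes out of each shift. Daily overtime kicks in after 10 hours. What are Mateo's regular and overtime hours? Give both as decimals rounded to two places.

Regular 23.35 hours, overtime 1.40 hours

Thu: 9:47 AM–3:31 PM = 5 h 44 min; less 30 min break → 5 h 14 min
Fri: 9:14 AM–1:53 PM = 4 h 39 min; less 30 min break → 4 h 9 min
Sat: 5:26 AM–9:54 AM = 4 h 28 min; less 30 min break → 3 h 58 min
Sun: 7:40 AM–7:34 PM = 11 h 54 min; less 30 min break → 11 h 24 min
Thu reg 5 h 14 min / OT 0 h 0 min; Fri reg 4 h 9 min / OT 0 h 0 min; Sat reg 3 h 58 min / OT 0 h 0 min; Sun reg 10 h 0 min / OT 1 h 24 min.
Totals: regular 23 h 21 min, overtime 1 h 24 min.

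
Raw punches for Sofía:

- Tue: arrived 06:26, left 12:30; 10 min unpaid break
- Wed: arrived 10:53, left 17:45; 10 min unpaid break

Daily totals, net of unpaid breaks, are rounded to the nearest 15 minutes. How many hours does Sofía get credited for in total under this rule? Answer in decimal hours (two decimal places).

Tue: 06:26–12:30 = 6 h 4 min − 10 min = 5 h 54 min → rounds to 6 h 0 min
Wed: 10:53–17:45 = 6 h 52 min − 10 min = 6 h 42 min → rounds to 6 h 45 min
Total credited: 12 h 45 min.

12.75 hours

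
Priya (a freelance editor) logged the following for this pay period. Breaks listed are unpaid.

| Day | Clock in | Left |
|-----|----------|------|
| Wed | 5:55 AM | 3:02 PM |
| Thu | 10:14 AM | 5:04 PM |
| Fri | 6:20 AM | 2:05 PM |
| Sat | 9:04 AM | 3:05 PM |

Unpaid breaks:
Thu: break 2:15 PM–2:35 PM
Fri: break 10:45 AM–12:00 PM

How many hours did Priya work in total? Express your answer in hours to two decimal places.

Wed: 5:55 AM–3:02 PM = 9 h 7 min
Thu: 10:14 AM–5:04 PM = 6 h 50 min; less 20 min break → 6 h 30 min
Fri: 6:20 AM–2:05 PM = 7 h 45 min; less 75 min break → 6 h 30 min
Sat: 9:04 AM–3:05 PM = 6 h 1 min
Total: 9 h 7 min + 6 h 30 min + 6 h 30 min + 6 h 1 min = 28 h 8 min.

28.13 hours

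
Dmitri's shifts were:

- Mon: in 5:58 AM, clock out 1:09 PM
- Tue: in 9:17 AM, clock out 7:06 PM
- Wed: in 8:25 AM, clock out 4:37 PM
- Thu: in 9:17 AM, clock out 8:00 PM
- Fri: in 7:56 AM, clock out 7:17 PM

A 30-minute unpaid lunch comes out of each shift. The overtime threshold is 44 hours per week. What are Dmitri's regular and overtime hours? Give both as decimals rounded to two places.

Mon: 5:58 AM–1:09 PM = 7 h 11 min; less 30 min break → 6 h 41 min
Tue: 9:17 AM–7:06 PM = 9 h 49 min; less 30 min break → 9 h 19 min
Wed: 8:25 AM–4:37 PM = 8 h 12 min; less 30 min break → 7 h 42 min
Thu: 9:17 AM–8:00 PM = 10 h 43 min; less 30 min break → 10 h 13 min
Fri: 7:56 AM–7:17 PM = 11 h 21 min; less 30 min break → 10 h 51 min
Total worked: 44 h 46 min = 44.77 h.
Threshold 44 h → overtime 0 h 46 min, regular 44 h 0 min.

Regular 44.00 hours, overtime 0.77 hours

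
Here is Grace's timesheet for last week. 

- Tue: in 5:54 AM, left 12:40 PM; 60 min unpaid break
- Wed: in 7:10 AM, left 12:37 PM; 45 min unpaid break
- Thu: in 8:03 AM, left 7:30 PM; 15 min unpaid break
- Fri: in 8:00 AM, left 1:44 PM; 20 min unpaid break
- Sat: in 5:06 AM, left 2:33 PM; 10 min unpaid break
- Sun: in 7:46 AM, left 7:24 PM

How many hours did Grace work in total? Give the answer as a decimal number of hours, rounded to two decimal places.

47.98 hours

Tue: 5:54 AM–12:40 PM = 6 h 46 min; less 60 min break → 5 h 46 min
Wed: 7:10 AM–12:37 PM = 5 h 27 min; less 45 min break → 4 h 42 min
Thu: 8:03 AM–7:30 PM = 11 h 27 min; less 15 min break → 11 h 12 min
Fri: 8:00 AM–1:44 PM = 5 h 44 min; less 20 min break → 5 h 24 min
Sat: 5:06 AM–2:33 PM = 9 h 27 min; less 10 min break → 9 h 17 min
Sun: 7:46 AM–7:24 PM = 11 h 38 min
Total: 5 h 46 min + 4 h 42 min + 11 h 12 min + 5 h 24 min + 9 h 17 min + 11 h 38 min = 47 h 59 min.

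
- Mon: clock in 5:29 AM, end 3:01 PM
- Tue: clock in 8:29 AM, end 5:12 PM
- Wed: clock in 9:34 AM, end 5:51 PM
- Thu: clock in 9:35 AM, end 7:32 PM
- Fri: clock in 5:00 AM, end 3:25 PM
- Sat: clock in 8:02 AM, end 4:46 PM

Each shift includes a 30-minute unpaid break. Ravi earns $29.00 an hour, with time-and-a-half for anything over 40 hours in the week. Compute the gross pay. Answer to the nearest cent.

$1709.55

Mon: 5:29 AM–3:01 PM = 9 h 32 min; less 30 min break → 9 h 2 min
Tue: 8:29 AM–5:12 PM = 8 h 43 min; less 30 min break → 8 h 13 min
Wed: 9:34 AM–5:51 PM = 8 h 17 min; less 30 min break → 7 h 47 min
Thu: 9:35 AM–7:32 PM = 9 h 57 min; less 30 min break → 9 h 27 min
Fri: 5:00 AM–3:25 PM = 10 h 25 min; less 30 min break → 9 h 55 min
Sat: 8:02 AM–4:46 PM = 8 h 44 min; less 30 min break → 8 h 14 min
Total worked: 52 h 38 min = 3158 min.
Regular 40 h 0 min = 2400 min at $29.00/h; overtime 12 h 38 min = 758 min at $43.50/h.
Pay = (2400 × $29.00 + 758 × $43.50) ÷ 60 = $1709.55.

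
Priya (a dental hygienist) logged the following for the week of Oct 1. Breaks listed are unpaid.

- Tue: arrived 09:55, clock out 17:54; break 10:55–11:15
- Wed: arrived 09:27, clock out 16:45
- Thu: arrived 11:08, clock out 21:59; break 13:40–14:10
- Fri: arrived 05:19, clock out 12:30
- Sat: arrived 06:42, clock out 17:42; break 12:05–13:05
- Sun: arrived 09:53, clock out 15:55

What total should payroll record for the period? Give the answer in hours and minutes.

Tue: 09:55–17:54 = 7 h 59 min; less 20 min break → 7 h 39 min
Wed: 09:27–16:45 = 7 h 18 min
Thu: 11:08–21:59 = 10 h 51 min; less 30 min break → 10 h 21 min
Fri: 05:19–12:30 = 7 h 11 min
Sat: 06:42–17:42 = 11 h 0 min; less 60 min break → 10 h 0 min
Sun: 09:53–15:55 = 6 h 2 min
Total: 7 h 39 min + 7 h 18 min + 10 h 21 min + 7 h 11 min + 10 h 0 min + 6 h 2 min = 48 h 31 min.

48 h 31 min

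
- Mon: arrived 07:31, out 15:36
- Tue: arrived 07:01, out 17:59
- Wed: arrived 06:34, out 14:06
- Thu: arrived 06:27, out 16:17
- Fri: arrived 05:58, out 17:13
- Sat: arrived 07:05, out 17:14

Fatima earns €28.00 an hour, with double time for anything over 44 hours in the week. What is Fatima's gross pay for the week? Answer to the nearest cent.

€2005.73

Mon: 07:31–15:36 = 8 h 5 min
Tue: 07:01–17:59 = 10 h 58 min
Wed: 06:34–14:06 = 7 h 32 min
Thu: 06:27–16:17 = 9 h 50 min
Fri: 05:58–17:13 = 11 h 15 min
Sat: 07:05–17:14 = 10 h 9 min
Total worked: 57 h 49 min = 3469 min.
Regular 44 h 0 min = 2640 min at €28.00/h; overtime 13 h 49 min = 829 min at €56.00/h.
Pay = (2640 × €28.00 + 829 × €56.00) ÷ 60 = €2005.73.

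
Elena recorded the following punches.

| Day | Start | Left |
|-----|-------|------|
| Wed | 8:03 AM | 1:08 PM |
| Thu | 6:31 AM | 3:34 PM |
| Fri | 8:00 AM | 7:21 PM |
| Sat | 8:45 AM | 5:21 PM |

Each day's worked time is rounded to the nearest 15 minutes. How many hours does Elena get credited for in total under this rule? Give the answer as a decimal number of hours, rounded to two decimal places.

33.75 hours

Wed: 8:03 AM–1:08 PM = 5 h 5 min → rounds to 5 h 0 min
Thu: 6:31 AM–3:34 PM = 9 h 3 min → rounds to 9 h 0 min
Fri: 8:00 AM–7:21 PM = 11 h 21 min → rounds to 11 h 15 min
Sat: 8:45 AM–5:21 PM = 8 h 36 min → rounds to 8 h 30 min
Total credited: 33 h 45 min.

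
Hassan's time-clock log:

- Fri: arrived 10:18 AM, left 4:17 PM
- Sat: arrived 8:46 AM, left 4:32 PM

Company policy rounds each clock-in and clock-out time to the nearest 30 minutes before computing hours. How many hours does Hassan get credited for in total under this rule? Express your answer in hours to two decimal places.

13.50 hours

Fri: in 10:18 AM→10:30 AM, out 4:17 PM→4:30 PM; 6 h 0 min
Sat: in 8:46 AM→9:00 AM, out 4:32 PM→4:30 PM; 7 h 30 min
Total credited: 13 h 30 min.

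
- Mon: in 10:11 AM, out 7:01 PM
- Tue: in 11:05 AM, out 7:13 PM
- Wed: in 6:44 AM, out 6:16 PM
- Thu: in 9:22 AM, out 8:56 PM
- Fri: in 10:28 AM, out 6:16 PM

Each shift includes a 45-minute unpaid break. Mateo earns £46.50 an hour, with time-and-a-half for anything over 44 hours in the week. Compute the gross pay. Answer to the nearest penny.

£2054.14

Mon: 10:11 AM–7:01 PM = 8 h 50 min; less 45 min break → 8 h 5 min
Tue: 11:05 AM–7:13 PM = 8 h 8 min; less 45 min break → 7 h 23 min
Wed: 6:44 AM–6:16 PM = 11 h 32 min; less 45 min break → 10 h 47 min
Thu: 9:22 AM–8:56 PM = 11 h 34 min; less 45 min break → 10 h 49 min
Fri: 10:28 AM–6:16 PM = 7 h 48 min; less 45 min break → 7 h 3 min
Total worked: 44 h 7 min = 2647 min.
Regular 44 h 0 min = 2640 min at £46.50/h; overtime 0 h 7 min = 7 min at £69.75/h.
Pay = (2640 × £46.50 + 7 × £69.75) ÷ 60 = £2054.14.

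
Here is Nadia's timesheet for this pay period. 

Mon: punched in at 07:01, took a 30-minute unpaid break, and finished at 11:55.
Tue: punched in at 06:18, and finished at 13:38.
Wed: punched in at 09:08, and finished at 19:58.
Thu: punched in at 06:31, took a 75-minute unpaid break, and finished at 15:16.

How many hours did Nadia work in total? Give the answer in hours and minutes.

30 h 4 min

Mon: 07:01–11:55 = 4 h 54 min; less 30 min break → 4 h 24 min
Tue: 06:18–13:38 = 7 h 20 min
Wed: 09:08–19:58 = 10 h 50 min
Thu: 06:31–15:16 = 8 h 45 min; less 75 min break → 7 h 30 min
Total: 4 h 24 min + 7 h 20 min + 10 h 50 min + 7 h 30 min = 30 h 4 min.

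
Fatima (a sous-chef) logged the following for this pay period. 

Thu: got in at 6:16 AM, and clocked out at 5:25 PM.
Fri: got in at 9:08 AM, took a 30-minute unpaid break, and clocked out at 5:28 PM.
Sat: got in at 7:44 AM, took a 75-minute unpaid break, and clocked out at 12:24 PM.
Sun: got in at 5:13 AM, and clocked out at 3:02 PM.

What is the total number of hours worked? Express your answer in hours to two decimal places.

32.22 hours

Thu: 6:16 AM–5:25 PM = 11 h 9 min
Fri: 9:08 AM–5:28 PM = 8 h 20 min; less 30 min break → 7 h 50 min
Sat: 7:44 AM–12:24 PM = 4 h 40 min; less 75 min break → 3 h 25 min
Sun: 5:13 AM–3:02 PM = 9 h 49 min
Total: 11 h 9 min + 7 h 50 min + 3 h 25 min + 9 h 49 min = 32 h 13 min.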